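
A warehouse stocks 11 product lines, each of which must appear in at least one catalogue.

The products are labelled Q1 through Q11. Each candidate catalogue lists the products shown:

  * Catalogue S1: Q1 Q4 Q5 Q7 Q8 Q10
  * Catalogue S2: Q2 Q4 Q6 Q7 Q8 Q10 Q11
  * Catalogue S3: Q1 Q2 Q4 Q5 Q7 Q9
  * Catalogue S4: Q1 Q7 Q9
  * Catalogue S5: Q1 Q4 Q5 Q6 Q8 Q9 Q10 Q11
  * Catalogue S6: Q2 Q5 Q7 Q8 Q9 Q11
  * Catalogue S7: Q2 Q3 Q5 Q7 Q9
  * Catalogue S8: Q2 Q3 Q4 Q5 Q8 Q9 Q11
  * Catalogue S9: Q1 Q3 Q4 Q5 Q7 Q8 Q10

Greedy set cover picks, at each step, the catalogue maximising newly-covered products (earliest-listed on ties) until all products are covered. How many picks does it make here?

2

Greedy: pick S5 (covers 8 new) → pick S7 (covers 3 new). Total picks: 2.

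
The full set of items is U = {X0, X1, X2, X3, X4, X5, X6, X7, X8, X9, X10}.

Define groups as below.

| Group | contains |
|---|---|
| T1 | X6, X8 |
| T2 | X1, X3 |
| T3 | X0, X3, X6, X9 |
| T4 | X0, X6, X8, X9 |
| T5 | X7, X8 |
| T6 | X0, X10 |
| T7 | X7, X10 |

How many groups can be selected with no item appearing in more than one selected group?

3

T2, T4, T7 are pairwise disjoint (T2={X1,X3}; T4={X0,X6,X8,X9}; T7={X7,X10}).
Every remaining group overlaps one of these, and no 4 of the listed groups are pairwise disjoint, so 3 is the maximum.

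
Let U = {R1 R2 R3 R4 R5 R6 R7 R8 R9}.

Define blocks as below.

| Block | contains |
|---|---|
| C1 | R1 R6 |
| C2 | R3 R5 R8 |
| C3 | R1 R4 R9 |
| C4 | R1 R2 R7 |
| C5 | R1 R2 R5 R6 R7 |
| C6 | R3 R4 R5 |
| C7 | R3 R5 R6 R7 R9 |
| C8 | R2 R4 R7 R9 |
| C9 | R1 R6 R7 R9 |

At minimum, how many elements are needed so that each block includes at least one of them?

H = {R1, R5, R7} meets every block (each contains at least one member of H), and |H| = 3.
The blocks C1, C2, C8 are pairwise disjoint, so any hitting set needs a separate element for each — at least 3. Hence 3 is optimal.

3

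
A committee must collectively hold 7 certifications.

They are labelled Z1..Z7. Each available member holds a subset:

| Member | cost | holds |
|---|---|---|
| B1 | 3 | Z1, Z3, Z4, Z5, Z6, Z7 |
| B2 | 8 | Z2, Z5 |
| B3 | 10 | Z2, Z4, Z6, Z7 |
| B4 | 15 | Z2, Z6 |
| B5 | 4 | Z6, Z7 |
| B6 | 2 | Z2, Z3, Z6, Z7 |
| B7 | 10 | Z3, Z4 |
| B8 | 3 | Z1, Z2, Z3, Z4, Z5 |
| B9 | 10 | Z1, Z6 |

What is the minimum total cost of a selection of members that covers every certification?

5

B1, B6 together cover every certification (B1 ∪ B6 = {Z1, Z2, Z3, Z4, Z5, Z6, Z7}); total cost 3 + 2 = 5.
No covering selection has total cost below 5.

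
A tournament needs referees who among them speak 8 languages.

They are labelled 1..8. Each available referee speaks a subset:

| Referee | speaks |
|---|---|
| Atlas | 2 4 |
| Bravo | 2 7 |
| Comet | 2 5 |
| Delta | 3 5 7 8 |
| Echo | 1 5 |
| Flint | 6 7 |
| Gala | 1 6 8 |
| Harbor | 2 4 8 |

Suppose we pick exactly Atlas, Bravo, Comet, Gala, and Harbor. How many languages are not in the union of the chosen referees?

1

Union of Atlas, Bravo, Comet, Gala, Harbor = {1, 2, 4, 5, 6, 7, 8}.
Not covered: 3 — 1 language.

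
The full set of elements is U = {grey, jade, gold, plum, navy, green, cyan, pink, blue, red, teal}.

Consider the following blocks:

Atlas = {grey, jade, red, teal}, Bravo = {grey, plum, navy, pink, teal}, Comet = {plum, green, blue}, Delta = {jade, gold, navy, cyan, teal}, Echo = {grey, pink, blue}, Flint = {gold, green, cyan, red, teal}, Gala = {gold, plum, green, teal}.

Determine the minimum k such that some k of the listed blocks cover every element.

4

Delta and Echo and Flint and Gala together: Delta ∪ Echo ∪ Flint ∪ Gala = {grey, jade, gold, plum, navy, green, cyan, pink, blue, red, teal} — every element is covered.
No 3 of the 7 blocks cover everything (all 35 combinations miss at least one element), so 4 is optimal.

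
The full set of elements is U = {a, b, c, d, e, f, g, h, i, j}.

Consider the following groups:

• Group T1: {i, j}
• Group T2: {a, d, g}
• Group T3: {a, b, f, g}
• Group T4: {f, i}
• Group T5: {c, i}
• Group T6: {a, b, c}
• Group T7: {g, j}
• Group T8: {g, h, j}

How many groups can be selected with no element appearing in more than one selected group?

3

T4, T6, T8 are pairwise disjoint (T4={f,i}; T6={a,b,c}; T8={g,h,j}).
Every remaining group overlaps one of these, and no 4 of the listed groups are pairwise disjoint, so 3 is the maximum.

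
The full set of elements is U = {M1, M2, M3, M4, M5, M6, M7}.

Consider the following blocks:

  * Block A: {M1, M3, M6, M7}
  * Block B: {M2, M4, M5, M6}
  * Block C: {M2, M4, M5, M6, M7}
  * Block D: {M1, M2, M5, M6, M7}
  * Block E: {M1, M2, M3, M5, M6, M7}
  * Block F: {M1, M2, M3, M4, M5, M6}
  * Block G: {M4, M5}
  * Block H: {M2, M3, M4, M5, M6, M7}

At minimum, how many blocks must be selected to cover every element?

2

Take {E, H}. Their union is {M1, M2, M3, M4, M5, M6, M7}, which is all 7 elements.
No single block has all 7 elements (the largest, E, has 6), so 2 is optimal.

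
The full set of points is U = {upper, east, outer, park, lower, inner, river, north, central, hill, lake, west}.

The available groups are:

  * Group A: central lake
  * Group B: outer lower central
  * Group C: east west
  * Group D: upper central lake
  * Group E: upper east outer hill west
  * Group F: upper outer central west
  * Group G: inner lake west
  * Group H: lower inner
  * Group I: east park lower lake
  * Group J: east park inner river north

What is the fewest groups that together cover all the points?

4

B and E and I and J together: B ∪ E ∪ I ∪ J = {upper, east, outer, park, lower, inner, river, north, central, hill, lake, west} — every point is covered.
No 3 of the 10 groups cover everything (all 120 combinations miss at least one point), so 4 is optimal.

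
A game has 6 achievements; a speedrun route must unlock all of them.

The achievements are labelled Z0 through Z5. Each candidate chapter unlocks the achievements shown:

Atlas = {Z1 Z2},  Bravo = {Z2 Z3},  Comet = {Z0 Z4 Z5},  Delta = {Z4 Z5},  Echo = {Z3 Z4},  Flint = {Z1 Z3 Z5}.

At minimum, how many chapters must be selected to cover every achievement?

Take {Atlas, Comet, Echo}. Their union is {Z0, Z1, Z2, Z3, Z4, Z5}, which is all 6 achievements.
Only Comet contains Z0, so Comet is forced; the remaining 3 achievements need at least 2 more chapters (each remaining chapter adds at most 2) — so at least 3 chapters are needed, and 3 is optimal.

3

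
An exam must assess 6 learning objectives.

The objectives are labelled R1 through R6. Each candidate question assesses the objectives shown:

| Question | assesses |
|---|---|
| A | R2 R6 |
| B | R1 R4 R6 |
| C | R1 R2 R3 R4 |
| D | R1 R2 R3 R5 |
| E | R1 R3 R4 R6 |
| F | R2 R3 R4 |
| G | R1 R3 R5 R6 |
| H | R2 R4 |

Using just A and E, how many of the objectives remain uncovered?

1

Union of A, E = {R1, R2, R3, R4, R6}.
Not covered: R5 — 1 objective.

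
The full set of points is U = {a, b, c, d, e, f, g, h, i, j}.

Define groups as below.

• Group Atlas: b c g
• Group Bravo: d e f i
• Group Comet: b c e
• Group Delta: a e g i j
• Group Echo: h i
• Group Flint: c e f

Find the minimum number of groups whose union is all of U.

Bravo and Comet and Delta and Echo together: Bravo ∪ Comet ∪ Delta ∪ Echo = {a, b, c, d, e, f, g, h, i, j} — every point is covered.
Only Delta contains a, so Delta is forced; the remaining 5 points need at least 3 more groups (each remaining group adds at most 2) — so at least 4 groups are needed, and 4 is optimal.

4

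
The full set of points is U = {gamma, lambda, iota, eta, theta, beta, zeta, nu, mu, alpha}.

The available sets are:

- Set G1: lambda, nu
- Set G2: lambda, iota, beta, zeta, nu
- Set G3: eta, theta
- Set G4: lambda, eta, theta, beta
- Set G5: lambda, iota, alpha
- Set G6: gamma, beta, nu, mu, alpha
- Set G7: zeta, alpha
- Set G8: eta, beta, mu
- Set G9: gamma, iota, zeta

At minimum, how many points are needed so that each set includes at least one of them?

Take H = {iota, eta, zeta, nu}. Each listed set contains at least one of these, so H is a hitting set of size 4.
No choice of 3 points meets every set, so 4 is the minimum.

4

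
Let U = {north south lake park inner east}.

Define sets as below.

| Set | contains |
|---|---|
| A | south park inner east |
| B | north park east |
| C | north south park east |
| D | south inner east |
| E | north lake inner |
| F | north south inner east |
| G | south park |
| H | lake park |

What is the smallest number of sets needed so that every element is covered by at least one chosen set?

A and E cover everything between them: the union {north, south, lake, park, inner, east} is all of U.
No single set has all 6 elements (the largest, A, has 4), so 2 is optimal.

2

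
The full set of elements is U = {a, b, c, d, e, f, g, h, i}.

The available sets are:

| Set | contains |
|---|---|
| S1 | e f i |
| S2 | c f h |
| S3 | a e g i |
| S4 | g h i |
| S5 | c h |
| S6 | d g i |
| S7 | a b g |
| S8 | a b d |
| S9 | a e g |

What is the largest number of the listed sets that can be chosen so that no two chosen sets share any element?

S1, S5, S8 are pairwise disjoint (S1={e,f,i}; S5={c,h}; S8={a,b,d}).
Every remaining set overlaps one of these, and no 4 of the listed sets are pairwise disjoint, so 3 is the maximum.

3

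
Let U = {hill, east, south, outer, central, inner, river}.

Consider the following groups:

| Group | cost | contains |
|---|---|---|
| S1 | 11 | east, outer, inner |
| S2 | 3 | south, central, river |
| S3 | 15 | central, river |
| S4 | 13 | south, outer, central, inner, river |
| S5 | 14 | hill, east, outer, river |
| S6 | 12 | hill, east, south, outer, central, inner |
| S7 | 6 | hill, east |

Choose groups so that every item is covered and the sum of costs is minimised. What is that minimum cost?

15

S2, S6 together cover every item (S2 ∪ S6 = {hill, east, south, outer, central, inner, river}); total cost 3 + 12 = 15.
No covering selection has total cost below 15.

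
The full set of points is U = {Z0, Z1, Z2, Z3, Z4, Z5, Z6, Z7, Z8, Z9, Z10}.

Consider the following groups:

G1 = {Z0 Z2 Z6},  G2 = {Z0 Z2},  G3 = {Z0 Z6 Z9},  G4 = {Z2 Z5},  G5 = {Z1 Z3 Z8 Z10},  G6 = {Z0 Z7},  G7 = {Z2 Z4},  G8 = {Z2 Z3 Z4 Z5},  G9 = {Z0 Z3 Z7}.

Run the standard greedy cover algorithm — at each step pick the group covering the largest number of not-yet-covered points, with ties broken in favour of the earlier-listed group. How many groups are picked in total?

5

Greedy: pick G5 (covers 4 new) → pick G1 (covers 3 new) → pick G8 (covers 2 new) → pick G3 (covers 1 new) → pick G6 (covers 1 new). Total picks: 5.
(The true minimum cover uses only 4 groups, so greedy is not optimal here.)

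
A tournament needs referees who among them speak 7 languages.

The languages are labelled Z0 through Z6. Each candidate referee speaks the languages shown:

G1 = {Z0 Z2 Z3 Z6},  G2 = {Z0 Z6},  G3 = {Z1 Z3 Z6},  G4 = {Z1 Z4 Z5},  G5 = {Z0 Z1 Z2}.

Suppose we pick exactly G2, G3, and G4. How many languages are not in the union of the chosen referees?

Union of G2, G3, G4 = {Z0, Z1, Z3, Z4, Z5, Z6}.
Not covered: Z2 — 1 language.

1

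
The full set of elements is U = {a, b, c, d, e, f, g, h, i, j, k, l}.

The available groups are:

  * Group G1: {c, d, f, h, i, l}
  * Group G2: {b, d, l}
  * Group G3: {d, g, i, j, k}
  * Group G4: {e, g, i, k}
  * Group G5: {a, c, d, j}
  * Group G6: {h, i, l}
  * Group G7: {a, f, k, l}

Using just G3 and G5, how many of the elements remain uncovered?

Union of G3, G5 = {a, c, d, g, i, j, k}.
Not covered: b, e, f, h, l — 5 elements.

5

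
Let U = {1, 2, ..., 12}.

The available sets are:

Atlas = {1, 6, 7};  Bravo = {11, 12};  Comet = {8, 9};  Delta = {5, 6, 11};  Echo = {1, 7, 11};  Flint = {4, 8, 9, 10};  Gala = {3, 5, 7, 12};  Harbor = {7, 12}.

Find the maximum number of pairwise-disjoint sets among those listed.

3

Delta, Flint, Harbor are pairwise disjoint (Delta={5,6,11}; Flint={4,8,9,10}; Harbor={7,12}).
Every remaining set overlaps one of these, and no 4 of the listed sets are pairwise disjoint, so 3 is the maximum.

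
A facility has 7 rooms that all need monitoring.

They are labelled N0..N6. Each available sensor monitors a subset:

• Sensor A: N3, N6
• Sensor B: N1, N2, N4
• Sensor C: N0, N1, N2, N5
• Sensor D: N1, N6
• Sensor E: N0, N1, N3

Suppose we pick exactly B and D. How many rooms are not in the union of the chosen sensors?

Union of B, D = {N1, N2, N4, N6}.
Not covered: N0, N3, N5 — 3 rooms.

3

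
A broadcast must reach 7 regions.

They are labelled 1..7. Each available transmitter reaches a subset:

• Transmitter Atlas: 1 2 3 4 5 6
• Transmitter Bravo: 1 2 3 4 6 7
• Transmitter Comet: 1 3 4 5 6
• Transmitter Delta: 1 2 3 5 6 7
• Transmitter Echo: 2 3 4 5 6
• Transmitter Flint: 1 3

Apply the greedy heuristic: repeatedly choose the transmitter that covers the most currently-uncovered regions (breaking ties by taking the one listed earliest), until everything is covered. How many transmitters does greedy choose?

Greedy: pick Atlas (covers 6 new) → pick Bravo (covers 1 new). Total picks: 2.

2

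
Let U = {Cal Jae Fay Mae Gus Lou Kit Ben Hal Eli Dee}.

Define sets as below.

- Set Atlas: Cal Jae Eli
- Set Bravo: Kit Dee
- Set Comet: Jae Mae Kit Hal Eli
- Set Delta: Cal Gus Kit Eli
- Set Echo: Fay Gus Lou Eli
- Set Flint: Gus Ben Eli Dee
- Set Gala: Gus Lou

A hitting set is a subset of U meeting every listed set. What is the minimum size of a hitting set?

3

H = {Lou, Kit, Eli} meets every set (each contains at least one member of H), and |H| = 3.
The sets Atlas, Bravo, Gala are pairwise disjoint, so any hitting set needs a separate point for each — at least 3. Hence 3 is optimal.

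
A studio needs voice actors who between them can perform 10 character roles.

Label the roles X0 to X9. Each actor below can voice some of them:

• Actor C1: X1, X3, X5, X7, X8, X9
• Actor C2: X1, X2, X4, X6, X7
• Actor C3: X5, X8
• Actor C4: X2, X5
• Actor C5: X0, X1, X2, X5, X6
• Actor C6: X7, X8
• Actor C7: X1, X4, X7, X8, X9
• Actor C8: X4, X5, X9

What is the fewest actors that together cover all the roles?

3

Take {C1, C5, C8}. Their union is {X0, X1, X2, X3, X4, X5, X6, X7, X8, X9}, which is all 10 roles.
Only C5 contains X0, so C5 is forced; the remaining 5 roles need at least 2 more actors (each remaining actor adds at most 4) — so at least 3 actors are needed, and 3 is optimal.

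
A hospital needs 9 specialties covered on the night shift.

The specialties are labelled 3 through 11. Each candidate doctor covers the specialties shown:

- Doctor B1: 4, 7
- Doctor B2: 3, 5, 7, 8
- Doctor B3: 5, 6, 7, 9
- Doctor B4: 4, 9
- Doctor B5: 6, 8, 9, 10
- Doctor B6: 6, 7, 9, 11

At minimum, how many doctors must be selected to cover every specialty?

B1 and B2 and B5 and B6 together: B1 ∪ B2 ∪ B5 ∪ B6 = {3, 4, 5, 6, 7, 8, 9, 10, 11} — every specialty is covered.
No 3 of the 6 doctors cover everything (all 20 combinations miss at least one specialty), so 4 is optimal.

4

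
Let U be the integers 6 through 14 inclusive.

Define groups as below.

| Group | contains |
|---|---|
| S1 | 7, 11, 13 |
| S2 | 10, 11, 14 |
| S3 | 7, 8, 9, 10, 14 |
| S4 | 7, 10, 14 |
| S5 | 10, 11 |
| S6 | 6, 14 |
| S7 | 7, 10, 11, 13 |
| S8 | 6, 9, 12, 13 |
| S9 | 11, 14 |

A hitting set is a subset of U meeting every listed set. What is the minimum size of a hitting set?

3

Take H = {10, 13, 14}. Each listed group contains at least one of these, so H is a hitting set of size 3.
No choice of 2 items meets every group, so 3 is the minimum.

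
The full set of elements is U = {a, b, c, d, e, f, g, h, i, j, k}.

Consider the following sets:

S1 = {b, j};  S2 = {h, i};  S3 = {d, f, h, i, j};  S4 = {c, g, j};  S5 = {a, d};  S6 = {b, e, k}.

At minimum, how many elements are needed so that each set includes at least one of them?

4

T = {a, e, i, j} meets every set (each contains at least one member of T), and |T| = 4.
The sets S2, S4, S5, S6 are pairwise disjoint, so any hitting set needs a separate element for each — at least 4. Hence 4 is optimal.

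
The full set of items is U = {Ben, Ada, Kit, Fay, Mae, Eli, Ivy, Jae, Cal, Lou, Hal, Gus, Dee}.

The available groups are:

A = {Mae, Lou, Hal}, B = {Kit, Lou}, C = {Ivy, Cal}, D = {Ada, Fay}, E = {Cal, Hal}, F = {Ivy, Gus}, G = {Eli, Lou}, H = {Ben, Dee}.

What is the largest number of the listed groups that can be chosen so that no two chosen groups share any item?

5

D, E, F, G, H are pairwise disjoint (D={Ada,Fay}; E={Cal,Hal}; F={Ivy,Gus}; G={Eli,Lou}; H={Ben,Dee}).
Every remaining group overlaps one of these, and no 6 of the listed groups are pairwise disjoint, so 5 is the maximum.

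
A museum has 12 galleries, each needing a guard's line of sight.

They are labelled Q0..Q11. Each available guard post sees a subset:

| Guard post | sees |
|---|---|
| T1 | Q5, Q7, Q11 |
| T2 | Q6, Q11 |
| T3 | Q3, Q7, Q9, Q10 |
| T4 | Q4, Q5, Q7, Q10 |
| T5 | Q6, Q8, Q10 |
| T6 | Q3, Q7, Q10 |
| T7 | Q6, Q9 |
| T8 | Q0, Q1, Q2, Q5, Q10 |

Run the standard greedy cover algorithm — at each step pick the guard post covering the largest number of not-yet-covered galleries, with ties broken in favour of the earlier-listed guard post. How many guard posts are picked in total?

5

Greedy: pick T8 (covers 5 new) → pick T3 (covers 3 new) → pick T2 (covers 2 new) → pick T4 (covers 1 new) → pick T5 (covers 1 new). Total picks: 5.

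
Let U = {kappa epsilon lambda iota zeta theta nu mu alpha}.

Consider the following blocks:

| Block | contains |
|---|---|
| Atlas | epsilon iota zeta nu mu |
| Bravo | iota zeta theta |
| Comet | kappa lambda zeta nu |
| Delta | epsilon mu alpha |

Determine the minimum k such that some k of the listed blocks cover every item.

Take {Bravo, Comet, Delta}. Their union is {kappa, epsilon, lambda, iota, zeta, theta, nu, mu, alpha}, which is all 9 items.
Only Comet contains kappa, so Comet is forced; the remaining 5 items need at least 2 more blocks (each remaining block adds at most 3) — so at least 3 blocks are needed, and 3 is optimal.

3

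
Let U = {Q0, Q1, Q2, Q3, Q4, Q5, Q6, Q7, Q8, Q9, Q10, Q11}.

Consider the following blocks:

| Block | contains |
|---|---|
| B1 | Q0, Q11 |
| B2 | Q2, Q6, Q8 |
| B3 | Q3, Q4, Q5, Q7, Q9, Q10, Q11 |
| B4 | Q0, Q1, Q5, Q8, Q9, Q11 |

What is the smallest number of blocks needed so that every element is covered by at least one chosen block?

B2, B3, and B4 cover everything between them: the union {Q0, Q1, Q2, Q3, Q4, Q5, Q6, Q7, Q8, Q9, Q10, Q11} is all of U.
Only B4 contains Q1, so B4 is forced; the remaining 6 elements need at least 2 more blocks (each remaining block adds at most 4) — so at least 3 blocks are needed, and 3 is optimal.

3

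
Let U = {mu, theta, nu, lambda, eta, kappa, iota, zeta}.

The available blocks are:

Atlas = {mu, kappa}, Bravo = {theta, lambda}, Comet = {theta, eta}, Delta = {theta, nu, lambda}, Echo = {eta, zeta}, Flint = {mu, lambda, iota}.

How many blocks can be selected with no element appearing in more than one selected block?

Atlas, Delta, Echo are pairwise disjoint (Atlas={mu,kappa}; Delta={theta,nu,lambda}; Echo={eta,zeta}).
Every remaining block overlaps one of these, and no 4 of the listed blocks are pairwise disjoint, so 3 is the maximum.

3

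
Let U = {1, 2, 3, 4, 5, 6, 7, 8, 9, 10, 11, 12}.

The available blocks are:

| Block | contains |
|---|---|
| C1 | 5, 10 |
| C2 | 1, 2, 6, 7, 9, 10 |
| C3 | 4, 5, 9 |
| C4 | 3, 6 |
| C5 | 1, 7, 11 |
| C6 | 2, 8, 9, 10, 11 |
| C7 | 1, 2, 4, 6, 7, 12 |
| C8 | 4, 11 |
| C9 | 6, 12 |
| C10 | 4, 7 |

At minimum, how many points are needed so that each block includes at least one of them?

4

H = {4, 6, 7, 10} meets every block (each contains at least one member of H), and |H| = 4.
No choice of 3 points meets every block, so 4 is the minimum.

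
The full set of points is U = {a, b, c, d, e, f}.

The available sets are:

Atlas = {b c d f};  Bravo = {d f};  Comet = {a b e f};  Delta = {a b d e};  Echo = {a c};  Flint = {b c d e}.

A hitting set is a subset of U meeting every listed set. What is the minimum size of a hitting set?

2

The 2 points {a, d} hit every set.
The sets Bravo, Echo are pairwise disjoint, so any hitting set needs a separate point for each — at least 2. Hence 2 is optimal.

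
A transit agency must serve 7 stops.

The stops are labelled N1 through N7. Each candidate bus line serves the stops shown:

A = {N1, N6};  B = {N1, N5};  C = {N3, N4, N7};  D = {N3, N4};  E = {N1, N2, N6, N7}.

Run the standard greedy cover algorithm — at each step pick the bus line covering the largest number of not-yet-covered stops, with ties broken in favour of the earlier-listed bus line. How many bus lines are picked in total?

Greedy: pick E (covers 4 new) → pick C (covers 2 new) → pick B (covers 1 new). Total picks: 3.

3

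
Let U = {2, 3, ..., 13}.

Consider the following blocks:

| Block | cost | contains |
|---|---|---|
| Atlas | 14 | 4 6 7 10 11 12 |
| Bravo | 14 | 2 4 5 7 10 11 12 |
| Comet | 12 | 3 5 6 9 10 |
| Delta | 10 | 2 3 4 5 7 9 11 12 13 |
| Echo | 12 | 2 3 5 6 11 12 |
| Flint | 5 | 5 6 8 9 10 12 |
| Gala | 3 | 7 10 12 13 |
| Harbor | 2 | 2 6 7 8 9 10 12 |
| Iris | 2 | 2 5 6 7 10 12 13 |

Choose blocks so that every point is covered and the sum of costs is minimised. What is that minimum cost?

Delta, Harbor together cover every point (Delta ∪ Harbor = {2, 3, 4, 5, 6, 7, 8, 9, 10, 11, 12, 13}); total cost 10 + 2 = 12.
The greedy pick Harbor, Iris, Delta costs 14; no covering selection beats 12.

12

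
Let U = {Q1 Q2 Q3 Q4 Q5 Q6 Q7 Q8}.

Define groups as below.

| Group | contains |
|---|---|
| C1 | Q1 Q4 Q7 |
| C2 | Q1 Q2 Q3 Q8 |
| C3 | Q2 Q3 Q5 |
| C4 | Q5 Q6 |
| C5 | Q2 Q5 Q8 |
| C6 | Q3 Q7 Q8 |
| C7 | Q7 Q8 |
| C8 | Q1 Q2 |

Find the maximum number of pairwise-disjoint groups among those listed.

3

C4, C6, C8 are pairwise disjoint (C4={Q5,Q6}; C6={Q3,Q7,Q8}; C8={Q1,Q2}).
Every remaining group overlaps one of these, and no 4 of the listed groups are pairwise disjoint, so 3 is the maximum.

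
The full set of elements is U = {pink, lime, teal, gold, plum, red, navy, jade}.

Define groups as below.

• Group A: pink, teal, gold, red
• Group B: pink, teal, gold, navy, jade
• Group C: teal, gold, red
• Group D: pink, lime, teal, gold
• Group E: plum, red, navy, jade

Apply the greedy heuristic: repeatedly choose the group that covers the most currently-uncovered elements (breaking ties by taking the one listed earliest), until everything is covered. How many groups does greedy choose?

3

Greedy: pick B (covers 5 new) → pick E (covers 2 new) → pick D (covers 1 new). Total picks: 3.
(The true minimum cover uses only 2 groups, so greedy is not optimal here.)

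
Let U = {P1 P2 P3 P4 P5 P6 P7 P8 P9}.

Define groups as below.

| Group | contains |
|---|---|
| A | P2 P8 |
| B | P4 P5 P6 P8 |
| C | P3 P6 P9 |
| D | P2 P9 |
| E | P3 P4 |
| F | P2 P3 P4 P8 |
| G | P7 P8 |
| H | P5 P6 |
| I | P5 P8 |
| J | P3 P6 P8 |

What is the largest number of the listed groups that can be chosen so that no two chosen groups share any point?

4

D, E, G, H are pairwise disjoint (D={P2,P9}; E={P3,P4}; G={P7,P8}; H={P5,P6}).
Every remaining group overlaps one of these, and no 5 of the listed groups are pairwise disjoint, so 4 is the maximum.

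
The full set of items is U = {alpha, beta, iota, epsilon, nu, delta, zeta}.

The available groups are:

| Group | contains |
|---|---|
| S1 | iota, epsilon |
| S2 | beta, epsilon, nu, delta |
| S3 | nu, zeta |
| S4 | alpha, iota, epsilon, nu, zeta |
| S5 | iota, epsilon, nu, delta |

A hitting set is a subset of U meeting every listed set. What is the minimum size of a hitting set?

2

The 2 items {iota, nu} hit every group.
The groups S1, S3 are pairwise disjoint, so any hitting set needs a separate item for each — at least 2. Hence 2 is optimal.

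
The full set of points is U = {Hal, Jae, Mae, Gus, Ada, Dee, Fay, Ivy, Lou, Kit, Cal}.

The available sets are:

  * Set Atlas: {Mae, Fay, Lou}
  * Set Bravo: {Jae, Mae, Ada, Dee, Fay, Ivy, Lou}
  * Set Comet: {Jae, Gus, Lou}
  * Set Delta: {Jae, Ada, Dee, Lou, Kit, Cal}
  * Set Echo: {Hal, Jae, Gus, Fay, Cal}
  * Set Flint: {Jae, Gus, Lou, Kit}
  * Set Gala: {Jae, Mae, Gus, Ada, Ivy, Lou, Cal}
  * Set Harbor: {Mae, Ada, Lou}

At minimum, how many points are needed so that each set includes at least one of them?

Take H = {Hal, Lou}. Each listed set contains at least one of these, so H is a hitting set of size 2.
The sets Echo, Harbor are pairwise disjoint, so any hitting set needs a separate point for each — at least 2. Hence 2 is optimal.

2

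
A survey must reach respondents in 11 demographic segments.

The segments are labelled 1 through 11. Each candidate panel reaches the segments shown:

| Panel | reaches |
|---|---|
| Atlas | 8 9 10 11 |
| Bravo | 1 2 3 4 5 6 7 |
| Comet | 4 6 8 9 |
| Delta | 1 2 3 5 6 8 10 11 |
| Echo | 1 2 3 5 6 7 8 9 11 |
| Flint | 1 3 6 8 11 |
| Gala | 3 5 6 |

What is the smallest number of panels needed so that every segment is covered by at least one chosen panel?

Atlas and Bravo together: Atlas ∪ Bravo = {1, 2, 3, 4, 5, 6, 7, 8, 9, 10, 11} — every segment is covered.
No single panel has all 11 segments (the largest, Echo, has 9), so 2 is optimal.

2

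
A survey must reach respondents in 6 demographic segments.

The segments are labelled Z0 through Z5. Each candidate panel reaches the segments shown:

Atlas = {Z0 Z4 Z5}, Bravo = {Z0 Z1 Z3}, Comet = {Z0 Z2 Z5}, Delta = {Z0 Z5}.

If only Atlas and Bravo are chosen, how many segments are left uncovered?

Union of Atlas, Bravo = {Z0, Z1, Z3, Z4, Z5}.
Not covered: Z2 — 1 segment.

1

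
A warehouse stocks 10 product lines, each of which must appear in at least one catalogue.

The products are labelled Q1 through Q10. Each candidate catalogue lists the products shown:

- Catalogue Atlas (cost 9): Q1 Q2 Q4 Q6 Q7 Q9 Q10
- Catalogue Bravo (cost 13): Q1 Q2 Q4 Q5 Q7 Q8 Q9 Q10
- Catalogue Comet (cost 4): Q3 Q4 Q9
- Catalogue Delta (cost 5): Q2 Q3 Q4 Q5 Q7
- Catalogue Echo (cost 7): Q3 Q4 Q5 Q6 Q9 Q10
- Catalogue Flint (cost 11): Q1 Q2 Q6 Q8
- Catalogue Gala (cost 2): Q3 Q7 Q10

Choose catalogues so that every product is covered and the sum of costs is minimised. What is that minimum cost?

20

Bravo, Echo together cover every product (Bravo ∪ Echo = {Q1, Q2, Q3, Q4, Q5, Q6, Q7, Q8, Q9, Q10}); total cost 13 + 7 = 20.
The greedy pick Gala, Delta, Atlas, Flint costs 27; no covering selection beats 20.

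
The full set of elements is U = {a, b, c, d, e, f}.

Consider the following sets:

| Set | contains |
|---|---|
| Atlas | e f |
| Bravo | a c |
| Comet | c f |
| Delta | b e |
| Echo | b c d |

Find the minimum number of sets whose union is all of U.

3

Atlas and Bravo and Echo together: Atlas ∪ Bravo ∪ Echo = {a, b, c, d, e, f} — every element is covered.
Only Bravo contains a, so Bravo is forced; the remaining 4 elements need at least 2 more sets (each remaining set adds at most 2) — so at least 3 sets are needed, and 3 is optimal.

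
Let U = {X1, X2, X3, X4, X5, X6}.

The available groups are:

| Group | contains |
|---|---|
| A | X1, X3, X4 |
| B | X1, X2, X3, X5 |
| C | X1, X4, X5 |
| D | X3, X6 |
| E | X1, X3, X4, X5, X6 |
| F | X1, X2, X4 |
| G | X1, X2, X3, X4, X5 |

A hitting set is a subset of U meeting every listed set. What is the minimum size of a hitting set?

The 2 items {X1, X3} hit every group.
The groups C, D are pairwise disjoint, so any hitting set needs a separate item for each — at least 2. Hence 2 is optimal.

2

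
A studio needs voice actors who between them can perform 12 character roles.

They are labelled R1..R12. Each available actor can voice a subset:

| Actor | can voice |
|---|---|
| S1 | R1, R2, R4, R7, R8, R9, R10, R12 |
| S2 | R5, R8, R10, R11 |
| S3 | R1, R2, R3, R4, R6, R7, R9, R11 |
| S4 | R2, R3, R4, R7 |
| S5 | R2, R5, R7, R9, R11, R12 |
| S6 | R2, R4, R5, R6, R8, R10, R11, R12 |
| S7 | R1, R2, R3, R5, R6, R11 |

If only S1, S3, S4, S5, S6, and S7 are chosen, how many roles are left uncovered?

Union of S1, S3, S4, S5, S6, S7 = {R1, R2, R3, R4, R5, R6, R7, R8, R9, R10, R11, R12} — that's every role, so 0 are uncovered.

0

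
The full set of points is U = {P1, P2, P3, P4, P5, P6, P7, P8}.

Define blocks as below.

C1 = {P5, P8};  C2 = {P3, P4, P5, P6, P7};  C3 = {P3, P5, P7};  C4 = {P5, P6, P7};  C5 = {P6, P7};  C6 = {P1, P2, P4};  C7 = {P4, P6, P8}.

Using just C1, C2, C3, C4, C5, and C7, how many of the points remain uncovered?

2

Union of C1, C2, C3, C4, C5, C7 = {P3, P4, P5, P6, P7, P8}.
Not covered: P1, P2 — 2 points.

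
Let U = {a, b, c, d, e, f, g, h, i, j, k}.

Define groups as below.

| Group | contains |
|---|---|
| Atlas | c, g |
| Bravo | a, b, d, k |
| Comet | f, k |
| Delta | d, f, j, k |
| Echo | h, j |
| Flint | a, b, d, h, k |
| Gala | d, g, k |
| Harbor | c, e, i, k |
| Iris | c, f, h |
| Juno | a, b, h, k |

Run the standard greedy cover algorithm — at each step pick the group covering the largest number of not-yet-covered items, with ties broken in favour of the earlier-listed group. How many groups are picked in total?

Greedy: pick Flint (covers 5 new) → pick Harbor (covers 3 new) → pick Delta (covers 2 new) → pick Atlas (covers 1 new). Total picks: 4.

4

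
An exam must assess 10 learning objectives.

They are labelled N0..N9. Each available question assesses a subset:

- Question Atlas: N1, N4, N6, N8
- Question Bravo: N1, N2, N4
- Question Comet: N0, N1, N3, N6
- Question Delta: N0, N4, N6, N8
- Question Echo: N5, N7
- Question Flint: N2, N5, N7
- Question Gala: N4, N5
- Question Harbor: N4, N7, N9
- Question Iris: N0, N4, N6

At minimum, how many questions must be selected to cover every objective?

4

Comet and Delta and Flint and Harbor together: Comet ∪ Delta ∪ Flint ∪ Harbor = {N0, N1, N2, N3, N4, N5, N6, N7, N8, N9} — every objective is covered.
No 3 of the 9 questions cover everything (all 84 combinations miss at least one objective), so 4 is optimal.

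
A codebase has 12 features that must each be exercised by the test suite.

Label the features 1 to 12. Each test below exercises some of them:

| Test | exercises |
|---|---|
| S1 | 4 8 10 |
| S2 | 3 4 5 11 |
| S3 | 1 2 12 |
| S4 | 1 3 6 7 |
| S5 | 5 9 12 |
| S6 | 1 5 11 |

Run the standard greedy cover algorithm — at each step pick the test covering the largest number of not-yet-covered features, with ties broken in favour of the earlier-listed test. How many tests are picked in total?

5

Greedy: pick S2 (covers 4 new) → pick S3 (covers 3 new) → pick S1 (covers 2 new) → pick S4 (covers 2 new) → pick S5 (covers 1 new). Total picks: 5.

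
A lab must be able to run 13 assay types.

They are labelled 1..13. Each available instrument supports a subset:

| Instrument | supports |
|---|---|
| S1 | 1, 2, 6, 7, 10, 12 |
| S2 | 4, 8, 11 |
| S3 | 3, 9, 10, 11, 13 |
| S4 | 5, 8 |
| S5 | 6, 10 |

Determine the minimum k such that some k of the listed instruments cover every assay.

Take {S1, S2, S3, S4}. Their union is {1, 2, 3, 4, 5, 6, 7, 8, 9, 10, 11, 12, 13}, which is all 13 assays.
No 3 of the 5 instruments cover everything (all 10 combinations miss at least one assay), so 4 is optimal.

4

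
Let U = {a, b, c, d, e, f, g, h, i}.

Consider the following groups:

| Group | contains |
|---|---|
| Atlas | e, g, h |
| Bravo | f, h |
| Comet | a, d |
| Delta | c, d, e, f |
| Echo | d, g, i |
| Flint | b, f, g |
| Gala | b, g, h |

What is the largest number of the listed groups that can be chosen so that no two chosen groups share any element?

2

Comet, Gala are pairwise disjoint (Comet={a,d}; Gala={b,g,h}).
Every remaining group overlaps one of these, and no 3 of the listed groups are pairwise disjoint, so 2 is the maximum.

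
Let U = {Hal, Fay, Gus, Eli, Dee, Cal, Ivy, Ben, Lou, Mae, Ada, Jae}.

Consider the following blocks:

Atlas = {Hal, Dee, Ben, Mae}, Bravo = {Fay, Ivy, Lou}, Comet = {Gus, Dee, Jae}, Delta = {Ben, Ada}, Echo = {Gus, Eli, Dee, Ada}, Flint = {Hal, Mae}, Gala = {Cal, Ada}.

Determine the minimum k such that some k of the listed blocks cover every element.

Atlas and Bravo and Comet and Echo and Gala together: Atlas ∪ Bravo ∪ Comet ∪ Echo ∪ Gala = {Hal, Fay, Gus, Eli, Dee, Cal, Ivy, Ben, Lou, Mae, Ada, Jae} — every element is covered.
No 4 of the 7 blocks cover everything (all 35 combinations miss at least one element), so 5 is optimal.

5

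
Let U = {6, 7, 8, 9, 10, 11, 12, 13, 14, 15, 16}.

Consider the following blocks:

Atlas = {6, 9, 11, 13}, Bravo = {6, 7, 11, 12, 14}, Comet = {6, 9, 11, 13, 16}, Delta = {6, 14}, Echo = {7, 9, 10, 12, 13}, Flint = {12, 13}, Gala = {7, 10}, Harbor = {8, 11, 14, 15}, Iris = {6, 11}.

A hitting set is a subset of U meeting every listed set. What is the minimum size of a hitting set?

H = {7, 11, 13, 14} meets every block (each contains at least one member of H), and |H| = 4.
No choice of 3 items meets every block, so 4 is the minimum.

4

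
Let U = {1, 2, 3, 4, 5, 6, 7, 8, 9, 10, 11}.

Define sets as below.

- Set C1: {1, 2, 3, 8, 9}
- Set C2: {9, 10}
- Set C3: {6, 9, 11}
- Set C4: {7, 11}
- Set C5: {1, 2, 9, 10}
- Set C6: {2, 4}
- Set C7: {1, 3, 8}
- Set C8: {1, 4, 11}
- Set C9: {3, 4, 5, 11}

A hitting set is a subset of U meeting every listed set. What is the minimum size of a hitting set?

The 4 points {4, 8, 10, 11} hit every set.
The sets C2, C4, C6, C7 are pairwise disjoint, so any hitting set needs a separate point for each — at least 4. Hence 4 is optimal.

4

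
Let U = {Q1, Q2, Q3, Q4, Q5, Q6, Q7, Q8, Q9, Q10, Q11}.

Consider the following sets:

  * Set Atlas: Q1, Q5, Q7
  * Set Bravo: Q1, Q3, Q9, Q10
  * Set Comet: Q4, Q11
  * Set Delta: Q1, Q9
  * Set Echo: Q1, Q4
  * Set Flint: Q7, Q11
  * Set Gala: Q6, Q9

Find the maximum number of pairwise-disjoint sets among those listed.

Atlas, Comet, Gala are pairwise disjoint (Atlas={Q1,Q5,Q7}; Comet={Q4,Q11}; Gala={Q6,Q9}).
Every remaining set overlaps one of these, and no 4 of the listed sets are pairwise disjoint, so 3 is the maximum.

3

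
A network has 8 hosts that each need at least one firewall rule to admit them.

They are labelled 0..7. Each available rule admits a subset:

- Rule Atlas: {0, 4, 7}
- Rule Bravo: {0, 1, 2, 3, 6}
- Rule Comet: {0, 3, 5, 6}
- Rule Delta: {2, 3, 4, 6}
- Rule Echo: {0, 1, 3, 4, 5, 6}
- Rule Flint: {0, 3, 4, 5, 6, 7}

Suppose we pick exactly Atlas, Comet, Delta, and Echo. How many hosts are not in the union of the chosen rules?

Union of Atlas, Comet, Delta, Echo = {0, 1, 2, 3, 4, 5, 6, 7} — that's every host, so 0 are uncovered.

0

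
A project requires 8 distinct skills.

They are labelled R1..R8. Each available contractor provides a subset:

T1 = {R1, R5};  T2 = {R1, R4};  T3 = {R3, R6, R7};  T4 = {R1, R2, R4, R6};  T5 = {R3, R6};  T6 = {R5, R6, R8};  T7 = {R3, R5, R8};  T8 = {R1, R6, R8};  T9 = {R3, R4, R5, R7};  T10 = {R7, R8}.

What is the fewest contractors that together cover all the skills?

3

Take {T3, T4, T6}. Their union is {R1, R2, R3, R4, R5, R6, R7, R8}, which is all 8 skills.
Only T4 contains R2, so T4 is forced; the remaining 4 skills need at least 2 more contractors (each remaining contractor adds at most 3) — so at least 3 contractors are needed, and 3 is optimal.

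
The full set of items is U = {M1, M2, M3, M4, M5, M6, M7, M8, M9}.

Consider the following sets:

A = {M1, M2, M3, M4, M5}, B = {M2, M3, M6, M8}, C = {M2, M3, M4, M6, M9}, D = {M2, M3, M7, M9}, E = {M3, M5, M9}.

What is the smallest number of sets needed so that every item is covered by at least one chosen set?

A and B and D together: A ∪ B ∪ D = {M1, M2, M3, M4, M5, M6, M7, M8, M9} — every item is covered.
Only A contains M1, so A is forced; the remaining 4 items need at least 2 more sets (each remaining set adds at most 2) — so at least 3 sets are needed, and 3 is optimal.

3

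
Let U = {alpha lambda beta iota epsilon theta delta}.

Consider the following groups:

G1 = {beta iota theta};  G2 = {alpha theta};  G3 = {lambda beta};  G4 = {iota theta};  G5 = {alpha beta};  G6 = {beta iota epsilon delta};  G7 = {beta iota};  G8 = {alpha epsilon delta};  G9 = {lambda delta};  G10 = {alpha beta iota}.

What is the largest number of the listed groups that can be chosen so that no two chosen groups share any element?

G2, G7, G9 are pairwise disjoint (G2={alpha,theta}; G7={beta,iota}; G9={lambda,delta}).
Every remaining group overlaps one of these, and no 4 of the listed groups are pairwise disjoint, so 3 is the maximum.

3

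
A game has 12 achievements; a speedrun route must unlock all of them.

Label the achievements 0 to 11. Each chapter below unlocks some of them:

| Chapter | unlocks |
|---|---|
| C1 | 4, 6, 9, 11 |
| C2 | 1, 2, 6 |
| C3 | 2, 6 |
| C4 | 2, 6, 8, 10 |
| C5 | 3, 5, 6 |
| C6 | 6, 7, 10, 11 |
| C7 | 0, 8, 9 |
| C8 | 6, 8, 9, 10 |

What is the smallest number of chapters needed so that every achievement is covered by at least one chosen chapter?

5

C1 and C2 and C5 and C6 and C7 together: C1 ∪ C2 ∪ C5 ∪ C6 ∪ C7 = {0, 1, 2, 3, 4, 5, 6, 7, 8, 9, 10, 11} — every achievement is covered.
No 4 of the 8 chapters cover everything (all 70 combinations miss at least one achievement), so 5 is optimal.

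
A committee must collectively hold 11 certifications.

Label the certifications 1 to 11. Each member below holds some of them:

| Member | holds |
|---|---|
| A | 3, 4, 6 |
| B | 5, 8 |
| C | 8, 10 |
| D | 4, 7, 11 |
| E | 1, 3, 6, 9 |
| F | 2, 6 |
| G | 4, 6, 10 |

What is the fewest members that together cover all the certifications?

Take {B, C, D, E, F}. Their union is {1, 2, 3, 4, 5, 6, 7, 8, 9, 10, 11}, which is all 11 certifications.
No 4 of the 7 members cover everything (all 35 combinations miss at least one certification), so 5 is optimal.

5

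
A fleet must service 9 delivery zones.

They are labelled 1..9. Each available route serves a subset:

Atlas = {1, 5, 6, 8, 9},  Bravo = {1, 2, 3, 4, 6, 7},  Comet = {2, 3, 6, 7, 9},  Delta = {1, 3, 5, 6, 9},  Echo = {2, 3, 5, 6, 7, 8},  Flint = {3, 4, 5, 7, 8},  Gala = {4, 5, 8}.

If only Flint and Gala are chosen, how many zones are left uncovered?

4

Union of Flint, Gala = {3, 4, 5, 7, 8}.
Not covered: 1, 2, 6, 9 — 4 zones.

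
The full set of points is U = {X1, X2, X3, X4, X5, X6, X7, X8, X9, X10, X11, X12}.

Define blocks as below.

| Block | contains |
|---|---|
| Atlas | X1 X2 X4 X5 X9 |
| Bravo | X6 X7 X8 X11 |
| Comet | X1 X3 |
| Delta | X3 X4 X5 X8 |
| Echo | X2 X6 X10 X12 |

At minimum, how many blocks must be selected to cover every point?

Atlas, Bravo, Comet, and Echo cover everything between them: the union {X1, X2, X3, X4, X5, X6, X7, X8, X9, X10, X11, X12} is all of U.
No 3 of the 5 blocks cover everything (all 10 combinations miss at least one point), so 4 is optimal.

4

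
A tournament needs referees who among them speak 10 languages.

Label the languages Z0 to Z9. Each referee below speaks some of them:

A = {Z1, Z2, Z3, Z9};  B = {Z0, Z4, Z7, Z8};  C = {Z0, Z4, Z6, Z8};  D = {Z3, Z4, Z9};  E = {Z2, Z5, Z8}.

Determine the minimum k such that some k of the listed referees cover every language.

4

A and B and C and E together: A ∪ B ∪ C ∪ E = {Z0, Z1, Z2, Z3, Z4, Z5, Z6, Z7, Z8, Z9} — every language is covered.
Only E contains Z5, so E is forced; the remaining 7 languages need at least 3 more referees (each remaining referee adds at most 3) — so at least 4 referees are needed, and 4 is optimal.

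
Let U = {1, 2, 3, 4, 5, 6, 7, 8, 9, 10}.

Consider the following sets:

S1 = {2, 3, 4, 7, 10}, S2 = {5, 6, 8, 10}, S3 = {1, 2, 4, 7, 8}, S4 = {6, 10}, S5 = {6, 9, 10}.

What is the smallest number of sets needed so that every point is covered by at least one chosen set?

4

S1, S2, S3, and S5 cover everything between them: the union {1, 2, 3, 4, 5, 6, 7, 8, 9, 10} is all of U.
No 3 of the 5 sets cover everything (all 10 combinations miss at least one point), so 4 is optimal.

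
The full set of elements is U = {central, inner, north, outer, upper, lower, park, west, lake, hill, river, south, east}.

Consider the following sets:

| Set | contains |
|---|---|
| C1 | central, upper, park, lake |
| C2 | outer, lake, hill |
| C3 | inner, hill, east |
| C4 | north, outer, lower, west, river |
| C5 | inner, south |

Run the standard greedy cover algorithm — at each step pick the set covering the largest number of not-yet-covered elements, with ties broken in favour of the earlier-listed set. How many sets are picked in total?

4

Greedy: pick C4 (covers 5 new) → pick C1 (covers 4 new) → pick C3 (covers 3 new) → pick C5 (covers 1 new). Total picks: 4.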